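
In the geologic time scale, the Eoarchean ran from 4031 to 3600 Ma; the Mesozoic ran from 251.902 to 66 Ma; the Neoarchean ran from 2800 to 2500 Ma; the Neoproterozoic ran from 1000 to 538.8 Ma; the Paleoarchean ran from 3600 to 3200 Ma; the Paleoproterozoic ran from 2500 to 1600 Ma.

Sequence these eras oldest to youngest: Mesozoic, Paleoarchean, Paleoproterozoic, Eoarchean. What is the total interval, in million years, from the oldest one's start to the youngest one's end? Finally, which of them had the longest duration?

From the excerpt: Mesozoic 251.902–66; Paleoarchean 3600–3200; Paleoproterozoic 2500–1600; Eoarchean 4031–3600 (Ma).
Larger Ma is earlier, so the oldest is Eoarchean and the youngest is Mesozoic; oldest to youngest: Eoarchean, Paleoarchean, Paleoproterozoic, Mesozoic.
Oldest start 4031 minus youngest end 66 gives 3965 Myr overall.
Individual lengths (start − end): Eoarchean 431; Mesozoic 185.902; Paleoarchean 400; Paleoproterozoic 900. The largest is Paleoproterozoic at 900 Myr.

Eoarchean, Paleoarchean, Paleoproterozoic, Mesozoic; total span 3965 Myr; longest is Paleoproterozoic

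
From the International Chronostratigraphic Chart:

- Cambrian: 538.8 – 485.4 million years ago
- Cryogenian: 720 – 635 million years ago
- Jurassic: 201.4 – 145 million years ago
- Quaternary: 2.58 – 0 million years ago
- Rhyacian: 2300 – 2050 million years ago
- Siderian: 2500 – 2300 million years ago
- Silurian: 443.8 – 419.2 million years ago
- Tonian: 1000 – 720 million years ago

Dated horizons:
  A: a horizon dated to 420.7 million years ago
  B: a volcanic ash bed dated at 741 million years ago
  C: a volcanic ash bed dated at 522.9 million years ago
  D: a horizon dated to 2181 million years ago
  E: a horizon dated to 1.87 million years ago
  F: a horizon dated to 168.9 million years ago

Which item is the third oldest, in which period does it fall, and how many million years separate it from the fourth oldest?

C, in the Cambrian; 102.2 million years to A

Sorted oldest-first by Ma: D (2181), B (741), C (522.9), A (420.7), F (168.9), E (1.87).
The third oldest is C at 522.9 Ma, which lies in 538.8–485.4 Ma: the Cambrian.
The fourth oldest is A at 420.7 Ma; separation = |522.9 − 420.7| = 102.2 Myr.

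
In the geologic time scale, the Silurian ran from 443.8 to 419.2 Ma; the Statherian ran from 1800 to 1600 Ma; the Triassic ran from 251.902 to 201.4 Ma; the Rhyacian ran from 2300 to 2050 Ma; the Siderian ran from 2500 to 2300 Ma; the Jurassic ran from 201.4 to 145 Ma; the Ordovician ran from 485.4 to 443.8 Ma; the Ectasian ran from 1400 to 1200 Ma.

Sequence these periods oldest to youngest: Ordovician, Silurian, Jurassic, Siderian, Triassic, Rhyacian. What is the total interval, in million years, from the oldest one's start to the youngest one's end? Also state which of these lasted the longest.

From the excerpt: Ordovician 485.4–443.8; Silurian 443.8–419.2; Jurassic 201.4–145; Siderian 2500–2300; Triassic 251.902–201.4; Rhyacian 2300–2050 (Ma).
Larger Ma is earlier, so the oldest is Siderian and the youngest is Jurassic; oldest to youngest: Siderian, Rhyacian, Ordovician, Silurian, Triassic, Jurassic.
Oldest start 2500 minus youngest end 145 gives 2355 Myr overall.
Individual lengths (start − end): Siderian 200; Triassic 50.502; Silurian 24.6; Jurassic 56.4; Ordovician 41.6; Rhyacian 250. The largest is Rhyacian at 250 Myr.

Siderian, Rhyacian, Ordovician, Silurian, Triassic, Jurassic; total span 2355 Myr; longest is Rhyacian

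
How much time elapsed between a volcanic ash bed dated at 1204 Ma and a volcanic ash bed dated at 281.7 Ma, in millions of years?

1204 − 281.7 = 922.3 million years.

922.3 million years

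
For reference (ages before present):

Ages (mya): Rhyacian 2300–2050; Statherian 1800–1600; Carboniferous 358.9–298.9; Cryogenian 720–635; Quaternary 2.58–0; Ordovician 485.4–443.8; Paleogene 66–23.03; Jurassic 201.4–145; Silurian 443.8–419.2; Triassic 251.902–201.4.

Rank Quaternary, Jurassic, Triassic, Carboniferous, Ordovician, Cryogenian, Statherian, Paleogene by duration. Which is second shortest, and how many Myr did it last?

Durations: Quaternary 2.58; Jurassic 56.4; Triassic 50.502; Carboniferous 60; Ordovician 41.6; Cryogenian 85; Statherian 200; Paleogene 42.97 Myr.
Sorted shortest-first: Quaternary (2.58), Ordovician (41.6), Paleogene (42.97), Triassic (50.502), Jurassic (56.4), Carboniferous (60), Cryogenian (85), Statherian (200).
The second shortest is Ordovician at 41.6 Myr.

Ordovician, 41.6 million years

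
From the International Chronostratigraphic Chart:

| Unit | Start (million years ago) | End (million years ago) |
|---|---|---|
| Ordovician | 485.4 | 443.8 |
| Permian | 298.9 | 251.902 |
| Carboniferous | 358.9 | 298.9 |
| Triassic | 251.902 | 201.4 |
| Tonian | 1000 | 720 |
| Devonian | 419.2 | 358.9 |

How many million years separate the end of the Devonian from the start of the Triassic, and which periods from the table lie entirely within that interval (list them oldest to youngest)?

106.998 million years; Carboniferous, Permian

The Devonian closes at 358.9 Ma and the Triassic opens at 251.902 Ma, so the interval is 358.9 − 251.902 = 106.998 Myr.
A period fits inside if it starts at or after 358.9 Ma and ends at or before 251.902 Ma; oldest first that gives Carboniferous, Permian.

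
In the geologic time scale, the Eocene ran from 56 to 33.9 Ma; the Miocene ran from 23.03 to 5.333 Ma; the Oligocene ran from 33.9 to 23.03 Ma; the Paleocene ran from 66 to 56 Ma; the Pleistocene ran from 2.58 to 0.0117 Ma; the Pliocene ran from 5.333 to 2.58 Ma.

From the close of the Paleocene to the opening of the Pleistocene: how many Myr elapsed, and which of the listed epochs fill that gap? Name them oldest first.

End of Paleocene = 56 Ma; start of Pleistocene = 2.58 Ma.
Gap = 56 − 2.58 = 53.42 Myr.
Epochs wholly inside 56–2.58 Ma: Eocene (56–33.9), Oligocene (33.9–23.03), Miocene (23.03–5.333), Pliocene (5.333–2.58).

53.42 million years; Eocene, Oligocene, Miocene, Pliocene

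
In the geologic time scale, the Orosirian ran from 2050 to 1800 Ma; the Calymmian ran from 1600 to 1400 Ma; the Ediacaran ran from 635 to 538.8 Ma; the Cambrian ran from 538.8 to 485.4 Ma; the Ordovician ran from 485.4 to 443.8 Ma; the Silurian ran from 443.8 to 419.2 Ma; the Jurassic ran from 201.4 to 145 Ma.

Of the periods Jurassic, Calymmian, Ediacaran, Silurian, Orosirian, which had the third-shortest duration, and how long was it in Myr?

Start − end for each: Jurassic 201.4 − 145 = 56.4; Calymmian 1600 − 1400 = 200; Ediacaran 635 − 538.8 = 96.2; Silurian 443.8 − 419.2 = 24.6; Orosirian 2050 − 1800 = 250.
Ranking these from shortest: Silurian < Jurassic < Ediacaran < Calymmian < Orosirian.
Position 3 in that ranking is Ediacaran, which lasted 96.2 Myr.

Ediacaran, 96.2 million years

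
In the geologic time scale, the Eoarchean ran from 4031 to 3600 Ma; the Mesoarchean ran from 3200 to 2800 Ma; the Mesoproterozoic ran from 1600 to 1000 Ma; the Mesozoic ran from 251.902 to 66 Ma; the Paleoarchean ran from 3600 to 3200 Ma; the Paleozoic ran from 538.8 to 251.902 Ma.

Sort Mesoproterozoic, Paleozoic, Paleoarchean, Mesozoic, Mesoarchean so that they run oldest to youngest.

The oldest of these is Paleoarchean (starts 3600 Ma) and the youngest is Mesozoic (ends 66 Ma).
In between, by decreasing start age: Mesoarchean (3200), Mesoproterozoic (1600), Paleozoic (538.8).

Paleoarchean → Mesoarchean → Mesoproterozoic → Paleozoic → Mesozoic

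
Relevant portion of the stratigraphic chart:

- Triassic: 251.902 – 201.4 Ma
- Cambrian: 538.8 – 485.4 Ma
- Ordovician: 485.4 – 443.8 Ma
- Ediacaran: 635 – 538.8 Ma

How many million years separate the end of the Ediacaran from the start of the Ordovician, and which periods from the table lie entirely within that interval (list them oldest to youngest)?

53.4 million years; Cambrian

The Ediacaran closes at 538.8 Ma and the Ordovician opens at 485.4 Ma, so the interval is 538.8 − 485.4 = 53.4 Myr.
A period fits inside if it starts at or after 538.8 Ma and ends at or before 485.4 Ma; oldest first that gives Cambrian.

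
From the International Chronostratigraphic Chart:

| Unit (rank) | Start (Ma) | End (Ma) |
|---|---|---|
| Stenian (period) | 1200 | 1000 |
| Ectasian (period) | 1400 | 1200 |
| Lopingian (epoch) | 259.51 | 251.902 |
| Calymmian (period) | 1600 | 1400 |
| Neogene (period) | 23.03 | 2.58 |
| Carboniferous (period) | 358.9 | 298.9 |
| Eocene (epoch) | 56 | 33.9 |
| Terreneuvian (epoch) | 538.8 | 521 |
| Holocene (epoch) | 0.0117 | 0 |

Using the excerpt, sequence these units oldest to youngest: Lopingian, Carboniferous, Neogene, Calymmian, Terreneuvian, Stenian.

Calymmian → Stenian → Terreneuvian → Carboniferous → Lopingian → Neogene

Read off each span (Ma): Lopingian 259.51–251.902; Carboniferous 358.9–298.9; Neogene 23.03–2.58; Calymmian 1600–1400; Terreneuvian 538.8–521; Stenian 1200–1000.
Larger Ma is older, so oldest→youngest is Calymmian, Stenian, Terreneuvian, Carboniferous, Lopingian, Neogene.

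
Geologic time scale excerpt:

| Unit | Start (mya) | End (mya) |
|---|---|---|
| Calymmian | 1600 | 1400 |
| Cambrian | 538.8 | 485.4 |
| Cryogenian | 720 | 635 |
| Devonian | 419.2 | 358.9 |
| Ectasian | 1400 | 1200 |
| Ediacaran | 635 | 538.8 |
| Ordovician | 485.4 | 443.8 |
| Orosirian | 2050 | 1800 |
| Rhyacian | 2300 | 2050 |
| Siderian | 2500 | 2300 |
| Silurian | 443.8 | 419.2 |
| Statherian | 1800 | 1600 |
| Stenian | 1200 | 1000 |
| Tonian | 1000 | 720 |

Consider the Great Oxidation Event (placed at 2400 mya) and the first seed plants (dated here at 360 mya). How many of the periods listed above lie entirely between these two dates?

2400 Ma sits inside the Siderian (2500–2300) and 360 Ma inside the Devonian (419.2–358.9); neither of those is wholly between the two dates.
The listed periods lying completely between them are Rhyacian, Orosirian, Statherian, Calymmian, Ectasian, Stenian, Tonian, Cryogenian, Ediacaran, Cambrian, Ordovician, Silurian — 12 in all.

12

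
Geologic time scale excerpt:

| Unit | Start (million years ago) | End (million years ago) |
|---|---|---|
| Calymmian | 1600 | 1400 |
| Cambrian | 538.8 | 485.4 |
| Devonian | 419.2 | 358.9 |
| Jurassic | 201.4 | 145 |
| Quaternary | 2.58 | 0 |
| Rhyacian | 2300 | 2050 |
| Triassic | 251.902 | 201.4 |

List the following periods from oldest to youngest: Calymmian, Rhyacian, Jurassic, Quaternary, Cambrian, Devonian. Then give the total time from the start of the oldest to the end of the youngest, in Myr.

Rhyacian → Calymmian → Cambrian → Devonian → Jurassic → Quaternary; total span 2300 Myr

From the excerpt: Calymmian 1600–1400; Rhyacian 2300–2050; Jurassic 201.4–145; Quaternary 2.58–0; Cambrian 538.8–485.4; Devonian 419.2–358.9 (Ma).
Larger Ma is earlier, so the oldest is Rhyacian and the youngest is Quaternary; oldest to youngest: Rhyacian, Calymmian, Cambrian, Devonian, Jurassic, Quaternary.
Oldest start 2300 minus youngest end 0 gives 2300 Myr overall.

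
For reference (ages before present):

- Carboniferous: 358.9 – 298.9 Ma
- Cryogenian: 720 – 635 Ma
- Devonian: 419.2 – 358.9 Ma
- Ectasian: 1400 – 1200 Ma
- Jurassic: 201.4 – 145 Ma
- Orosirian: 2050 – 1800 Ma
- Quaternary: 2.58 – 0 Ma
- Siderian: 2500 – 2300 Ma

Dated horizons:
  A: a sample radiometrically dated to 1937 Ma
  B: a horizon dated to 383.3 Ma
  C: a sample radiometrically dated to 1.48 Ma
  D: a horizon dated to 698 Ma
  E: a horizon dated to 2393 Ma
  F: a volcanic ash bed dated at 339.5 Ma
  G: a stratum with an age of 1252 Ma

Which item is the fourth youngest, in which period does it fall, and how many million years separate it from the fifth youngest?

Smaller Ma means younger, so youngest first: C 1.48 < F 339.5 < B 383.3 < D 698 < G 1252 < A 1937 < E 2393.
Counting 4 along gives D (698 Ma); the excerpt puts that inside the Cryogenian, 720–635 Ma.
Next in line is G (1252 Ma), and 1252 − 698 = 554 Myr.

D, in the Cryogenian; 554 million years to G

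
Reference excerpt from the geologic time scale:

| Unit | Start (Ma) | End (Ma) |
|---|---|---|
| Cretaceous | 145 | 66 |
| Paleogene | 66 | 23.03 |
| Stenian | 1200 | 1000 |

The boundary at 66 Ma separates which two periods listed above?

The Cretaceous ends at 66 Ma and the Paleogene begins at 66 Ma, so they share that boundary.

Cretaceous and Paleogene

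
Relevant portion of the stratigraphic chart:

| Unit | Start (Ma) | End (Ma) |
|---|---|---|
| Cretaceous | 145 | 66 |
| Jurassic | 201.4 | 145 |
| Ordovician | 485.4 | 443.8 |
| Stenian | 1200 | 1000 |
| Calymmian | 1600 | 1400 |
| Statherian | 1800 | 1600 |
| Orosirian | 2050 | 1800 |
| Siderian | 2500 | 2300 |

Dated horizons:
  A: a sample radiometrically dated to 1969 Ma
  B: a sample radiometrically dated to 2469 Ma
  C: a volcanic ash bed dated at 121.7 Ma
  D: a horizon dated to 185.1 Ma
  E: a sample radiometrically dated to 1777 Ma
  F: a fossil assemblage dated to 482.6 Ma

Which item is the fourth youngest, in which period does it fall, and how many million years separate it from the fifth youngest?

Sorted youngest-first by Ma: C (121.7), D (185.1), F (482.6), E (1777), A (1969), B (2469).
The fourth youngest is E at 1777 Ma, which lies in 1800–1600 Ma: the Statherian.
The fifth youngest is A at 1969 Ma; separation = |1777 − 1969| = 192 Myr.

E, in the Statherian; 192 million years to A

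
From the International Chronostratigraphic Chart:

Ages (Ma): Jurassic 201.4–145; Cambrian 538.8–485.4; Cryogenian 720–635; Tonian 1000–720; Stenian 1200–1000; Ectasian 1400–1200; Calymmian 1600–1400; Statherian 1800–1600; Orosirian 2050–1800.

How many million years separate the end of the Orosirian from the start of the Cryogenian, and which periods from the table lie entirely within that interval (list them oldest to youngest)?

1080 million years; Statherian, Calymmian, Ectasian, Stenian, Tonian

The Orosirian closes at 1800 Ma and the Cryogenian opens at 720 Ma, so the interval is 1800 − 720 = 1080 Myr.
A period fits inside if it starts at or after 1800 Ma and ends at or before 720 Ma; oldest first that gives Statherian, Calymmian, Ectasian, Stenian, Tonian.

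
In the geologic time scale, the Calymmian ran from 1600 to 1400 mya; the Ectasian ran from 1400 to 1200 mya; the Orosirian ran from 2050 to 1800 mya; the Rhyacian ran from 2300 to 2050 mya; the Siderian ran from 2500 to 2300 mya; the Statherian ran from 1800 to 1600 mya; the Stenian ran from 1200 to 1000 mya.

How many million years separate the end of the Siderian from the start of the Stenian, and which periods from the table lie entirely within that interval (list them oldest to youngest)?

1100 million years; Rhyacian, Orosirian, Statherian, Calymmian, Ectasian

End of Siderian = 2300 Ma; start of Stenian = 1200 Ma.
Gap = 2300 − 1200 = 1100 Myr.
Periods wholly inside 2300–1200 Ma: Rhyacian (2300–2050), Orosirian (2050–1800), Statherian (1800–1600), Calymmian (1600–1400), Ectasian (1400–1200).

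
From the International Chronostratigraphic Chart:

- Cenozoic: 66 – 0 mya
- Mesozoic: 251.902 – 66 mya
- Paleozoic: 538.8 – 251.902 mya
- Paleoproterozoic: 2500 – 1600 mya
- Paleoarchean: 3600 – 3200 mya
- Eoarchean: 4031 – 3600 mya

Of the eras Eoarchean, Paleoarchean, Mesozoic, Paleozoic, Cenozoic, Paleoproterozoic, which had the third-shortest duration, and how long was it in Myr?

Paleozoic, 286.898 million years

Start − end for each: Eoarchean 4031 − 3600 = 431; Paleoarchean 3600 − 3200 = 400; Mesozoic 251.902 − 66 = 185.902; Paleozoic 538.8 − 251.902 = 286.898; Cenozoic 66 − 0 = 66; Paleoproterozoic 2500 − 1600 = 900.
Ranking these from shortest: Cenozoic < Mesozoic < Paleozoic < Paleoarchean < Eoarchean < Paleoproterozoic.
Position 3 in that ranking is Paleozoic, which lasted 286.898 Myr.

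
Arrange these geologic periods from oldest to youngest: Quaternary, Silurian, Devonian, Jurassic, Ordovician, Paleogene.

Ordovician, then Silurian, then Devonian, then Jurassic, then Paleogene, then Quaternary

Era membership (oldest first within each) — Paleozoic: Ordovician, Silurian, Devonian; Mesozoic: Jurassic; Cenozoic: Paleogene, Quaternary. Paleozoic precedes Mesozoic, which precedes Cenozoic. Concatenating the groups in that era order gives oldest to youngest directly.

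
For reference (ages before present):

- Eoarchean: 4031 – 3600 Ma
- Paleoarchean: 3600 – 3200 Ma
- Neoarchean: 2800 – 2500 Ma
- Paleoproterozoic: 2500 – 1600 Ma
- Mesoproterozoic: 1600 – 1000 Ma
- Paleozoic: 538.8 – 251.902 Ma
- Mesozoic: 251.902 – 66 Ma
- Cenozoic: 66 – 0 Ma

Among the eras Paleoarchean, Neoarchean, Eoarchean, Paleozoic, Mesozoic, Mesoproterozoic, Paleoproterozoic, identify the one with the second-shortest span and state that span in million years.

Durations: Paleoarchean 400; Neoarchean 300; Eoarchean 431; Paleozoic 286.898; Mesozoic 185.902; Mesoproterozoic 600; Paleoproterozoic 900 Myr.
Sorted shortest-first: Mesozoic (185.902), Paleozoic (286.898), Neoarchean (300), Paleoarchean (400), Eoarchean (431), Mesoproterozoic (600), Paleoproterozoic (900).
The second shortest is Paleozoic at 286.898 Myr.

Paleozoic, 286.898 million years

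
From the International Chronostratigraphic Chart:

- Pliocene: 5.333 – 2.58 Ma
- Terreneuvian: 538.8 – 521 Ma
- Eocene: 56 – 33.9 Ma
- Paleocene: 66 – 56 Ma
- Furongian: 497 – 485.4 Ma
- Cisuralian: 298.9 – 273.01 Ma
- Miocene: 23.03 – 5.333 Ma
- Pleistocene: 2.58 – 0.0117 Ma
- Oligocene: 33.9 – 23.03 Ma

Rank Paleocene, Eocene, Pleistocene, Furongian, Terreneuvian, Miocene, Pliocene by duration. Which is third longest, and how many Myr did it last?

Miocene, 17.697 million years

Durations: Paleocene 10; Eocene 22.1; Pleistocene 2.5683; Furongian 11.6; Terreneuvian 17.8; Miocene 17.697; Pliocene 2.753 Myr.
Sorted longest-first: Eocene (22.1), Terreneuvian (17.8), Miocene (17.697), Furongian (11.6), Paleocene (10), Pliocene (2.753), Pleistocene (2.5683).
The third longest is Miocene at 17.697 Myr.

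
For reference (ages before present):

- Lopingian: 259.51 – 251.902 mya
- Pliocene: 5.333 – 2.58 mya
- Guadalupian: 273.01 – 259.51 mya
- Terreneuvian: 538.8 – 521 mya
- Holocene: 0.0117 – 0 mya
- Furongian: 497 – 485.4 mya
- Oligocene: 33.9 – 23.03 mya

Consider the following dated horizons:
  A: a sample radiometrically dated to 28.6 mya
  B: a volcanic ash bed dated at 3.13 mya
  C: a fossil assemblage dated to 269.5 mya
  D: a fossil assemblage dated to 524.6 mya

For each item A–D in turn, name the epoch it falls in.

A — Oligocene; B — Pliocene; C — Guadalupian; D — Terreneuvian

A: 28.6 Ma lies in 33.9–23.03 Ma, so Oligocene.
B: 3.13 Ma lies in 5.333–2.58 Ma, so Pliocene.
C: 269.5 Ma lies in 273.01–259.51 Ma, so Guadalupian.
D: 524.6 Ma lies in 538.8–521 Ma, so Terreneuvian.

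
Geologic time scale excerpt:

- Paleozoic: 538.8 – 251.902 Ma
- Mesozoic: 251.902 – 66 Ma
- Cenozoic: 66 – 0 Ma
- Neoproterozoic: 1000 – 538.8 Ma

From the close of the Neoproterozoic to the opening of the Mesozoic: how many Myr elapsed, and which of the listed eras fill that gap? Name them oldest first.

286.898 million years; Paleozoic

End of Neoproterozoic = 538.8 Ma; start of Mesozoic = 251.902 Ma.
Gap = 538.8 − 251.902 = 286.898 Myr.
Eras wholly inside 538.8–251.902 Ma: Paleozoic (538.8–251.902).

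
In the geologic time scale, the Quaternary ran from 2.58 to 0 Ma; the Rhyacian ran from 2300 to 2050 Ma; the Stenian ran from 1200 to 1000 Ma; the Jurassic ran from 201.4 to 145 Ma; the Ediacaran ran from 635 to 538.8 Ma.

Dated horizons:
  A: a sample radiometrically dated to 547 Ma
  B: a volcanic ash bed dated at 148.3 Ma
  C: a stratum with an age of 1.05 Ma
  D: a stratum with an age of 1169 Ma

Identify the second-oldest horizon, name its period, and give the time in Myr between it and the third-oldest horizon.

A, in the Ediacaran; 398.7 million years to B

Sorted oldest-first by Ma: D (1169), A (547), B (148.3), C (1.05).
The second oldest is A at 547 Ma, which lies in 635–538.8 Ma: the Ediacaran.
The third oldest is B at 148.3 Ma; separation = |547 − 148.3| = 398.7 Myr.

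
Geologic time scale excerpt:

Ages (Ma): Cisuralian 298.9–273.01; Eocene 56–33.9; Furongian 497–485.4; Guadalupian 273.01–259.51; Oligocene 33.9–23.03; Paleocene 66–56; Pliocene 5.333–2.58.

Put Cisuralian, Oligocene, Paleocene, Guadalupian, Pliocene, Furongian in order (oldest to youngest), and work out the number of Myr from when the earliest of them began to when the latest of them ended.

Furongian, Cisuralian, Guadalupian, Paleocene, Oligocene, Pliocene; total span 494.42 Myr

Start ages (Ma): Furongian 497, Cisuralian 298.9, Guadalupian 273.01, Paleocene 66, Oligocene 33.9, Pliocene 5.333.
Ordered oldest to youngest: Furongian, Cisuralian, Guadalupian, Paleocene, Oligocene, Pliocene.
Span = 497 − 2.58 = 494.42 Myr.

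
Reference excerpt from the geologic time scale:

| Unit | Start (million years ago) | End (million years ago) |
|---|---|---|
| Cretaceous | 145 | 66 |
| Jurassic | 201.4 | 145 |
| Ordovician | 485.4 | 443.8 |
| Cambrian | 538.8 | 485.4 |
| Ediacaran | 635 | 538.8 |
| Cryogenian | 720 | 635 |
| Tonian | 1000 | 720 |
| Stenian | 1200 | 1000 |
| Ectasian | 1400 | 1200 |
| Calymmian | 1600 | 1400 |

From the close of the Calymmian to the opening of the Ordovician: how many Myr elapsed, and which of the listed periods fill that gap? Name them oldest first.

The Calymmian closes at 1400 Ma and the Ordovician opens at 485.4 Ma, so the interval is 1400 − 485.4 = 914.6 Myr.
A period fits inside if it starts at or after 1400 Ma and ends at or before 485.4 Ma; oldest first that gives Ectasian, Stenian, Tonian, Cryogenian, Ediacaran, Cambrian.

914.6 million years; Ectasian, Stenian, Tonian, Cryogenian, Ediacaran, Cambrian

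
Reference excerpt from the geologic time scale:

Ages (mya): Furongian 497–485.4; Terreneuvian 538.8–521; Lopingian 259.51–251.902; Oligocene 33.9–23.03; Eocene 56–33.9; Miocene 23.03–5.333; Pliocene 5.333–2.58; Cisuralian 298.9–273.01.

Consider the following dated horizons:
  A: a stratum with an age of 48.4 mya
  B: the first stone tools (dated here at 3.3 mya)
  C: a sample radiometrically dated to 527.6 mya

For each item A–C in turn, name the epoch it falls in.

A — Eocene; B — Pliocene; C — Terreneuvian

Match each age against the start–end ranges in the excerpt: A = 48.4 Ma → Eocene (56–33.9); B = 3.3 Ma → Pliocene (5.333–2.58); C = 527.6 Ma → Terreneuvian (538.8–521).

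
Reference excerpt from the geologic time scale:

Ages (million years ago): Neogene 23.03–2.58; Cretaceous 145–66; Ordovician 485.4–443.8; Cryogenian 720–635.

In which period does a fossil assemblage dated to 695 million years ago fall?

695 Ma lies between 720 and 635 Ma, so it falls in the Cryogenian.

Cryogenian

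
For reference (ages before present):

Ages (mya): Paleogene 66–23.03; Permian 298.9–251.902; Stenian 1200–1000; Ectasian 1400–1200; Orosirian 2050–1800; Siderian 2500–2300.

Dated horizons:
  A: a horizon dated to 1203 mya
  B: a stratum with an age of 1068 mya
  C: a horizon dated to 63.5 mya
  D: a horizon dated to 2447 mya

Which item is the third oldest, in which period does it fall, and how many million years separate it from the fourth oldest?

B, in the Stenian; 1004.5 million years to C

Sorted oldest-first by Ma: D (2447), A (1203), B (1068), C (63.5).
The third oldest is B at 1068 Ma, which lies in 1200–1000 Ma: the Stenian.
The fourth oldest is C at 63.5 Ma; separation = |1068 − 63.5| = 1004.5 Myr.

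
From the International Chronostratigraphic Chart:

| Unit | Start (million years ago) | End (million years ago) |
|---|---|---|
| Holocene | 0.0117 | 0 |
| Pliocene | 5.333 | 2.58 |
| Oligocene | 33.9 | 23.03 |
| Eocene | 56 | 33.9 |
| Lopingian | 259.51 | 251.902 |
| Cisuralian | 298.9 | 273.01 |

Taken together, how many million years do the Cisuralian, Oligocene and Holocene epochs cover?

Each duration: Cisuralian = 25.89; Oligocene = 10.87; Holocene = 0.0117.
Sum: 25.89 + 10.87 + 0.0117 = 36.7717 Myr.

36.7717 million years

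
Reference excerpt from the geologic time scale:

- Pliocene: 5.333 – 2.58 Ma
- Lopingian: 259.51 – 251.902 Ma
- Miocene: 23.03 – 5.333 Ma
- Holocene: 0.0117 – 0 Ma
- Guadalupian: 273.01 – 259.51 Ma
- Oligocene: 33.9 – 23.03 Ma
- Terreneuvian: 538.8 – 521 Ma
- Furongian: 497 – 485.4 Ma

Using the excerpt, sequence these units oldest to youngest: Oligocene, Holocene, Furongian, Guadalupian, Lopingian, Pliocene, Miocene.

Furongian → Guadalupian → Lopingian → Oligocene → Miocene → Pliocene → Holocene

Sorting by start age (descending Ma, since larger Ma = older): Furongian began 497, Guadalupian began 273.01, Lopingian began 259.51, Oligocene began 33.9, Miocene began 23.03, Pliocene began 5.333, Holocene began 0.0117.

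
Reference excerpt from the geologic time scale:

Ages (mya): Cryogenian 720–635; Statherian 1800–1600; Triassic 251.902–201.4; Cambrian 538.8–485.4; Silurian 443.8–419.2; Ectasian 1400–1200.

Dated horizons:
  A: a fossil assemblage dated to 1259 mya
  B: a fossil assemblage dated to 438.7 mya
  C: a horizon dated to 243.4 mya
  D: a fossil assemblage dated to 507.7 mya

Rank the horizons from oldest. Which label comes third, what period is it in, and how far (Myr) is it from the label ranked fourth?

Larger Ma means older, so oldest first: A 1259 > D 507.7 > B 438.7 > C 243.4.
Counting 3 along gives B (438.7 Ma); the excerpt puts that inside the Silurian, 443.8–419.2 Ma.
Next in line is C (243.4 Ma), and 438.7 − 243.4 = 195.3 Myr.

B, in the Silurian; 195.3 million years to C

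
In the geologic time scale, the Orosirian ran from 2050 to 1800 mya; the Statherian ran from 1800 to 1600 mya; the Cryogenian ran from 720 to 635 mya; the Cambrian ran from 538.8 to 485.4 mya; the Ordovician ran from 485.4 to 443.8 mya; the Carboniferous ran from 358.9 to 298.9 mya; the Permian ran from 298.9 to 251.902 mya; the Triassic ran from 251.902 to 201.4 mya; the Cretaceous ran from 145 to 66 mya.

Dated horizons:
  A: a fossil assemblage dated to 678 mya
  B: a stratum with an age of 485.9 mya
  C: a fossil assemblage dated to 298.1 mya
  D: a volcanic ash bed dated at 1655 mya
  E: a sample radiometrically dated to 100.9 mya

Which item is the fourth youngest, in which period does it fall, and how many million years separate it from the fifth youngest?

A, in the Cryogenian; 977 million years to D

Sorted youngest-first by Ma: E (100.9), C (298.1), B (485.9), A (678), D (1655).
The fourth youngest is A at 678 Ma, which lies in 720–635 Ma: the Cryogenian.
The fifth youngest is D at 1655 Ma; separation = |678 − 1655| = 977 Myr.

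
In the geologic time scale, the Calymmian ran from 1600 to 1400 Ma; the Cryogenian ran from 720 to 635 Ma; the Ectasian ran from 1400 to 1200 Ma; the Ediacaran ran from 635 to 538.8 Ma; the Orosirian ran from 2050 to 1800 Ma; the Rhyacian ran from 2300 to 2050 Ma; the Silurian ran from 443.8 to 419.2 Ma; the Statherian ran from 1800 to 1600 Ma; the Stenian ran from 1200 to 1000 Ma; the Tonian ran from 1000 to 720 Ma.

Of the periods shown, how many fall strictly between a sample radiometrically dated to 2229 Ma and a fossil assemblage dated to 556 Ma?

7

The older date is 2229 Ma and the younger is 556 Ma.
Periods with start < 2229 and end > 556 Ma: Orosirian (2050–1800), Statherian (1800–1600), Calymmian (1600–1400), Ectasian (1400–1200), Stenian (1200–1000), Tonian (1000–720), Cryogenian (720–635).
That is 7 complete periods.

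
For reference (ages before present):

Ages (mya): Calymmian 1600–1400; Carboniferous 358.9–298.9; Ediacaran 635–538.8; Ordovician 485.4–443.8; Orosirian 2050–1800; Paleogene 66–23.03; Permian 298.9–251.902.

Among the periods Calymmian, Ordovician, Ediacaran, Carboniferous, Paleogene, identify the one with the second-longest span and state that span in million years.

Ediacaran, 96.2 million years

Durations: Calymmian 200; Ordovician 41.6; Ediacaran 96.2; Carboniferous 60; Paleogene 42.97 Myr.
Sorted longest-first: Calymmian (200), Ediacaran (96.2), Carboniferous (60), Paleogene (42.97), Ordovician (41.6).
The second longest is Ediacaran at 96.2 Myr.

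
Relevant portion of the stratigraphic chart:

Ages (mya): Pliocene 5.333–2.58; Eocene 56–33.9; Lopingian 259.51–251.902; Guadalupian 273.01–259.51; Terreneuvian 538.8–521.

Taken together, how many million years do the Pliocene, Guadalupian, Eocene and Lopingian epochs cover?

45.961 million years

Each duration: Pliocene = 2.753; Guadalupian = 13.5; Eocene = 22.1; Lopingian = 7.608.
Sum: 2.753 + 13.5 + 22.1 + 7.608 = 45.961 Myr.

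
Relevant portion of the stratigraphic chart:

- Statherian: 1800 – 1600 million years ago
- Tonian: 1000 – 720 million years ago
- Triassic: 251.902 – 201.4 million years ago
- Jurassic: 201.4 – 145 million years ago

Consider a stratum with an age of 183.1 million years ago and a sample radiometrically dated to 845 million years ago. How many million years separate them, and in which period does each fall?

661.9 million years apart; the first in the Jurassic, the second in the Tonian

Elapsed time: 845 − 183.1 = 661.9 Myr.
183.1 Ma lies within 201.4–145 Ma: Jurassic.
845 Ma lies within 1000–720 Ma: Tonian.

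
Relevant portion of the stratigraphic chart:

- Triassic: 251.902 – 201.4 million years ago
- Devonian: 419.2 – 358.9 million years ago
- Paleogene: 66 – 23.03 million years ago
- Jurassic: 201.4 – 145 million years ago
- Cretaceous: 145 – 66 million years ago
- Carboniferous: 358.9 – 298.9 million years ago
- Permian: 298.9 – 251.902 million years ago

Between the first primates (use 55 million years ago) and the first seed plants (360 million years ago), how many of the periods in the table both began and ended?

360 Ma sits inside the Devonian (419.2–358.9) and 55 Ma inside the Paleogene (66–23.03); neither of those is wholly between the two dates.
The listed periods lying completely between them are Carboniferous, Permian, Triassic, Jurassic, Cretaceous — 5 in all.

5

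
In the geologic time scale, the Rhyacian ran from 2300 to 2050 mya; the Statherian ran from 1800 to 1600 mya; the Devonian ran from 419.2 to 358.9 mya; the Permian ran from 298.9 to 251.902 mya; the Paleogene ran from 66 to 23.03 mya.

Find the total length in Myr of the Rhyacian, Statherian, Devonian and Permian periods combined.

Each duration: Rhyacian = 250; Statherian = 200; Devonian = 60.3; Permian = 46.998.
Sum: 250 + 200 + 60.3 + 46.998 = 557.298 Myr.

557.298 million years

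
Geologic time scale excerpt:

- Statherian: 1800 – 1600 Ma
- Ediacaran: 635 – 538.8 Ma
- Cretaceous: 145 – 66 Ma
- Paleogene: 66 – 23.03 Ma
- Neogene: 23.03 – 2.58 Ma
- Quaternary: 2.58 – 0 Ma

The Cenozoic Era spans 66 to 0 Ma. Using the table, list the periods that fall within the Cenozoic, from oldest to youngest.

Paleogene, Neogene, Quaternary

Periods with both bounds inside 66–0 Ma: Paleogene (66–23.03), Neogene (23.03–2.58), Quaternary (2.58–0).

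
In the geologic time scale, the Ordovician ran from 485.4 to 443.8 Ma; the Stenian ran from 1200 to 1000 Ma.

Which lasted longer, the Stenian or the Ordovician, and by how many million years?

Stenian: 1200 − 1000 = 200 Myr.
Ordovician: 485.4 − 443.8 = 41.6 Myr.
Difference: 200 − 41.6 = 158.4 Myr, so the Stenian was longer.

Stenian, by 158.4 million years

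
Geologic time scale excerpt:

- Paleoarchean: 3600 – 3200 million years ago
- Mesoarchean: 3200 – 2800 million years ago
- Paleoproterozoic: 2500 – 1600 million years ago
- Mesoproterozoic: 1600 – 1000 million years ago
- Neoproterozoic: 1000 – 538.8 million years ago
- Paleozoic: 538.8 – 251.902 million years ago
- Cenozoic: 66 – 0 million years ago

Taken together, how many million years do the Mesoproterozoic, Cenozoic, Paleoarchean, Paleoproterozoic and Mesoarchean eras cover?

2366 million years

Duration is start − end for each: (1600 − 1000) + (66 − 0) + (3600 − 3200) + (2500 − 1600) + (3200 − 2800).
That is 600 + 66 + 400 + 900 + 400, which totals 2366 million years.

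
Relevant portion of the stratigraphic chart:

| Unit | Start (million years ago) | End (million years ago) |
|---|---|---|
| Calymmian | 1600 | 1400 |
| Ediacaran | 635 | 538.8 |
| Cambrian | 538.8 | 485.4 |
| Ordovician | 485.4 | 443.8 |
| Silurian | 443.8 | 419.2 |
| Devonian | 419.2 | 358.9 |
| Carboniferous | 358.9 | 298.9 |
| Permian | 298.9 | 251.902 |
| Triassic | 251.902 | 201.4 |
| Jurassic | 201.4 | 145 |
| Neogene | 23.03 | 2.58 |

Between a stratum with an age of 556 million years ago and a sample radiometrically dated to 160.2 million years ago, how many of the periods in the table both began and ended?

The older date is 556 Ma and the younger is 160.2 Ma.
Periods with start < 556 and end > 160.2 Ma: Cambrian (538.8–485.4), Ordovician (485.4–443.8), Silurian (443.8–419.2), Devonian (419.2–358.9), Carboniferous (358.9–298.9), Permian (298.9–251.902), Triassic (251.902–201.4).
That is 7 complete periods.

7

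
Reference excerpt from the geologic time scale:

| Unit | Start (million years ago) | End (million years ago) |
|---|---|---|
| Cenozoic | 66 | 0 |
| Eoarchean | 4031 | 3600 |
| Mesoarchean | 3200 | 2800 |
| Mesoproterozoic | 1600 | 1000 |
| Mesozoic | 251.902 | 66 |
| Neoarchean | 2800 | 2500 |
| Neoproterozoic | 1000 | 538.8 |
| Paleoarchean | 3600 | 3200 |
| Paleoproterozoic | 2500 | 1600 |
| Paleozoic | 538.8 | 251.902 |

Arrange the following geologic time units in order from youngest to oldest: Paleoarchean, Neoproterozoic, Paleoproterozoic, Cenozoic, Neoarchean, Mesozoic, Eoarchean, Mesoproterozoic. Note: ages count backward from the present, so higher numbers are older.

The oldest of these is Eoarchean (starts 4031 Ma) and the youngest is Cenozoic (ends 0 Ma).
In between, by decreasing start age: Paleoarchean (3600), Neoarchean (2800), Paleoproterozoic (2500), Mesoproterozoic (1600), Neoproterozoic (1000), Mesozoic (251.902).
Listing youngest first means reversing that sequence.

Cenozoic, Mesozoic, Neoproterozoic, Mesoproterozoic, Paleoproterozoic, Neoarchean, Paleoarchean, Eoarchean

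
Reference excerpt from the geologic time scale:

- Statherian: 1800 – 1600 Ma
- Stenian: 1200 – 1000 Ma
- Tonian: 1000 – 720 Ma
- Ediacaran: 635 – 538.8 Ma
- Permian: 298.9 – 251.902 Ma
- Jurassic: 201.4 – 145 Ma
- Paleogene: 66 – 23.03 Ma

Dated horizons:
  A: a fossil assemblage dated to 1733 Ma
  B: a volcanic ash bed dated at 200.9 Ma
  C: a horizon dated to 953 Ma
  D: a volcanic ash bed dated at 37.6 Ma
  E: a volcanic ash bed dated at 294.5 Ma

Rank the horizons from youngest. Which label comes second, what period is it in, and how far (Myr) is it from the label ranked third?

B, in the Jurassic; 93.6 million years to E

Smaller Ma means younger, so youngest first: D 37.6 < B 200.9 < E 294.5 < C 953 < A 1733.
Counting 2 along gives B (200.9 Ma); the excerpt puts that inside the Jurassic, 201.4–145 Ma.
Next in line is E (294.5 Ma), and 294.5 − 200.9 = 93.6 Myr.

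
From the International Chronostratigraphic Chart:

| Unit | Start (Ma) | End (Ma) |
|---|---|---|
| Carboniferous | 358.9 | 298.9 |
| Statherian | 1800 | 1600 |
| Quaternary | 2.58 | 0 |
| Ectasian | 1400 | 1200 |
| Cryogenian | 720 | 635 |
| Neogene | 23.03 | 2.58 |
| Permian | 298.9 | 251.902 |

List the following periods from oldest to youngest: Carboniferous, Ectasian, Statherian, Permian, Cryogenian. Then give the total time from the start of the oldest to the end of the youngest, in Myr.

Statherian → Ectasian → Cryogenian → Carboniferous → Permian; total span 1548.098 Myr

From the excerpt: Carboniferous 358.9–298.9; Ectasian 1400–1200; Statherian 1800–1600; Permian 298.9–251.902; Cryogenian 720–635 (Ma).
Larger Ma is earlier, so the oldest is Statherian and the youngest is Permian; oldest to youngest: Statherian, Ectasian, Cryogenian, Carboniferous, Permian.
Oldest start 1800 minus youngest end 251.902 gives 1548.098 Myr overall.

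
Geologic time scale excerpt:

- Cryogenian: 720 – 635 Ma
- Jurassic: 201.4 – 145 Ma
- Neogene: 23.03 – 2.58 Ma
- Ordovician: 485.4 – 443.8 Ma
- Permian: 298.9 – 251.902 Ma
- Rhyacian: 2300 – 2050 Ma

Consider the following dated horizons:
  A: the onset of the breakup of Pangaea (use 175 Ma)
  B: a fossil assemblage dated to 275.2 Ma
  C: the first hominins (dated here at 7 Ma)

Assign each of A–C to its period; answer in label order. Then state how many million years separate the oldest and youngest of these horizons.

A: 175 Ma lies in 201.4–145 Ma, so Jurassic.
B: 275.2 Ma lies in 298.9–251.902 Ma, so Permian.
C: 7 Ma lies in 23.03–2.58 Ma, so Neogene.
Oldest = 275.2 Ma, youngest = 7 Ma → span 268.2 Myr.

A — Jurassic; B — Permian; C — Neogene; span 268.2 million years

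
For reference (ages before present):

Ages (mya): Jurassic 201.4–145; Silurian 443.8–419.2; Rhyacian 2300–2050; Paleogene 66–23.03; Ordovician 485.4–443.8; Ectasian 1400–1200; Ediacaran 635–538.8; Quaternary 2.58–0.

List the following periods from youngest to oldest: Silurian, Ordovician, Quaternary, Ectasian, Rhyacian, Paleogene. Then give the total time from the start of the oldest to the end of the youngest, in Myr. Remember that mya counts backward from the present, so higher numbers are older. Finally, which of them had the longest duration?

From the excerpt: Silurian 443.8–419.2; Ordovician 485.4–443.8; Quaternary 2.58–0; Ectasian 1400–1200; Rhyacian 2300–2050; Paleogene 66–23.03 (Ma).
Larger Ma is earlier, so the oldest is Rhyacian and the youngest is Quaternary; youngest to oldest: Quaternary, Paleogene, Silurian, Ordovician, Ectasian, Rhyacian.
Oldest start 2300 minus youngest end 0 gives 2300 Myr overall.
Individual lengths (start − end): Rhyacian 250; Ectasian 200; Quaternary 2.58; Ordovician 41.6; Paleogene 42.97; Silurian 24.6. The largest is Rhyacian at 250 Myr.

Quaternary → Paleogene → Silurian → Ordovician → Ectasian → Rhyacian; total span 2300 Myr; longest is Rhyacian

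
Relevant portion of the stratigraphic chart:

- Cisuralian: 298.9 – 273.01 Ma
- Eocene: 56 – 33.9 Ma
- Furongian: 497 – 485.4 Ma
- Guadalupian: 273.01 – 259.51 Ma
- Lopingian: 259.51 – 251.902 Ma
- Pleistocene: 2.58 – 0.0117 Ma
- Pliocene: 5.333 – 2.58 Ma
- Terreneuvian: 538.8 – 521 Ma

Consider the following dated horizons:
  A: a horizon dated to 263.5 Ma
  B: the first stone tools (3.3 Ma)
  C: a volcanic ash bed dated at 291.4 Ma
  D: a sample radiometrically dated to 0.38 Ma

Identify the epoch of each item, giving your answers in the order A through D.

A — Guadalupian; B — Pliocene; C — Cisuralian; D — Pleistocene

Match each age against the start–end ranges in the excerpt: A = 263.5 Ma → Guadalupian (273.01–259.51); B = 3.3 Ma → Pliocene (5.333–2.58); C = 291.4 Ma → Cisuralian (298.9–273.01); D = 0.38 Ma → Pleistocene (2.58–0.0117).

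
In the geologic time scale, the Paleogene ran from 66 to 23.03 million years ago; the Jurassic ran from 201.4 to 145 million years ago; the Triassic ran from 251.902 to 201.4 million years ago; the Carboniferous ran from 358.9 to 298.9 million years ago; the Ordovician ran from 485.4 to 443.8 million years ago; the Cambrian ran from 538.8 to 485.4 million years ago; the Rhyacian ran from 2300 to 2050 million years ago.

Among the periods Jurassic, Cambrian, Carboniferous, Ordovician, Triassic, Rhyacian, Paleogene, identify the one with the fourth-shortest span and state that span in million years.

Start − end for each: Jurassic 201.4 − 145 = 56.4; Cambrian 538.8 − 485.4 = 53.4; Carboniferous 358.9 − 298.9 = 60; Ordovician 485.4 − 443.8 = 41.6; Triassic 251.902 − 201.4 = 50.502; Rhyacian 2300 − 2050 = 250; Paleogene 66 − 23.03 = 42.97.
Ranking these from shortest: Ordovician < Paleogene < Triassic < Cambrian < Jurassic < Carboniferous < Rhyacian.
Position 4 in that ranking is Cambrian, which lasted 53.4 Myr.

Cambrian, 53.4 million years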